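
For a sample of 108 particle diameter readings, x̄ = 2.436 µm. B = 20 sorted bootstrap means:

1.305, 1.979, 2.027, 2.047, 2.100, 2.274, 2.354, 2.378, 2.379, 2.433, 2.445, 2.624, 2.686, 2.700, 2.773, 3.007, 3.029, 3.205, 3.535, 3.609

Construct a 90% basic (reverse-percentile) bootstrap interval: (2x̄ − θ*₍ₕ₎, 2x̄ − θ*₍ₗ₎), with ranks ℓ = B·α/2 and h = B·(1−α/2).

(1.337, 3.567)

Percentile endpoints at ranks 1 and 19: θ*₍1₎ = 1.305, θ*₍19₎ = 3.535.
Basic interval reflects these around x̄:
  lower = 2 × 2.436 − 3.535 = 1.337
  upper = 2 × 2.436 − 1.305 = 3.567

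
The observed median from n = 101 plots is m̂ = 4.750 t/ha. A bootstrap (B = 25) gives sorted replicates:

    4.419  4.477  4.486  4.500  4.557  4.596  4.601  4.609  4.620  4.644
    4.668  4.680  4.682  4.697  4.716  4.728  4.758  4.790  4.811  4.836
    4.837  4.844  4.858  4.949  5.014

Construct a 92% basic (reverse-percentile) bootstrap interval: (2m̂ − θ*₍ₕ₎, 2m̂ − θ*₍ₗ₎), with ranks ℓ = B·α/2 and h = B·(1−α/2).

(4.551, 5.081)

Percentile endpoints at ranks 1 and 24: θ*₍1₎ = 4.419, θ*₍24₎ = 4.949.
Basic interval reflects these around m̂:
  lower = 2 × 4.750 − 4.949 = 4.551
  upper = 2 × 4.750 − 4.419 = 5.081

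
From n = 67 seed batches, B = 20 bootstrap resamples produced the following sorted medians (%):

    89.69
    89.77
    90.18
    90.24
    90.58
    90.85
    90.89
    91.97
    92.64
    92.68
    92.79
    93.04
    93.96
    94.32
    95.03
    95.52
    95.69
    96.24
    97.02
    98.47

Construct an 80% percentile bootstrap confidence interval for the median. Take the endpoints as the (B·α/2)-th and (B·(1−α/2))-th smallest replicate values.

(89.77, 96.24)

α = 0.20; lower rank = 20 × 0.100 = 2; upper rank = 20 × 0.900 = 18.
The 2nd smallest replicate is 89.77; the 18th is 96.24.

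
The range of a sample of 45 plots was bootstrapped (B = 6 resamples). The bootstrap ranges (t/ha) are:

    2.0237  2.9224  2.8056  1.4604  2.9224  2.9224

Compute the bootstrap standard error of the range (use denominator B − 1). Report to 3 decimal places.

SE* = 0.622

Bootstrap SE is the standard deviation of the 6 replicate ranges.
Mean of replicates: (2.0237 + 2.9224 + 2.8056 + 1.4604 + 2.9224 + 2.9224) / 6 = 15.05690 / 6 = 2.50948
Sum of squared deviations: (−0.48578)² + (+0.41292)² + (+0.29612)² + (−1.04908)² + (+0.41292)² + (+0.41292)² = 1.93575
Variance = 1.93575 / 5 = 0.38715
SE* = √0.38715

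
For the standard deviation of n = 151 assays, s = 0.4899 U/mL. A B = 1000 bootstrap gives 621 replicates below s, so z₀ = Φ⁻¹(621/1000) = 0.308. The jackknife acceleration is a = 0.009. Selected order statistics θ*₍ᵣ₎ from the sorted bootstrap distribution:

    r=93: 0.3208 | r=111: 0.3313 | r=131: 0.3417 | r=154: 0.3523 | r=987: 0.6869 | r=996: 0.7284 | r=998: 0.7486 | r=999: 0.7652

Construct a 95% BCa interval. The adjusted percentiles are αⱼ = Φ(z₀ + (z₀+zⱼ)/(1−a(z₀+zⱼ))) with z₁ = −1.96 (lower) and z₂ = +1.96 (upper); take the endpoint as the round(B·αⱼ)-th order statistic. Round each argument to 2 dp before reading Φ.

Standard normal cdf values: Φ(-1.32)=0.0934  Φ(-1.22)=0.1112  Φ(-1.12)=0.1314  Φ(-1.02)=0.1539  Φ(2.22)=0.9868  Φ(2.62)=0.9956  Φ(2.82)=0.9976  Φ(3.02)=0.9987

Lower: z₀ + z₁ = 0.308 + (-1.960) = -1.652; 1 − a(z₀+z₁) = 1 − (0.009)(-1.652) = 1.0149; argument = 0.308 + (-1.652)/1.0149 = -1.3198 → -1.32.
α₁ = Φ(-1.32) = 0.0934; rank = round(1000 × 0.0934) = 93; θ*₍93₎ = 0.3208.
Upper: z₀ + z₂ = 2.268; 1 − a(z₀+z₂) = 0.9796; argument = 2.6233 → 2.62; α₂ = 0.9956; rank = 996; θ*₍996₎ = 0.7284.

(0.3208, 0.7284)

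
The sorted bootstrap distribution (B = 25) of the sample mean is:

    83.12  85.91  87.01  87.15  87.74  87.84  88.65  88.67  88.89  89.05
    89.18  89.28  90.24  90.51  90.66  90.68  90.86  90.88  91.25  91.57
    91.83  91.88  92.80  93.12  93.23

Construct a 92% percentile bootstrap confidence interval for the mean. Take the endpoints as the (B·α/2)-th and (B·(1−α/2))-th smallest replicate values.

α = 0.08; lower rank = 25 × 0.040 = 1; upper rank = 25 × 0.960 = 24.
The 1st smallest replicate is 83.12; the 24th is 93.12.

(83.12, 93.12)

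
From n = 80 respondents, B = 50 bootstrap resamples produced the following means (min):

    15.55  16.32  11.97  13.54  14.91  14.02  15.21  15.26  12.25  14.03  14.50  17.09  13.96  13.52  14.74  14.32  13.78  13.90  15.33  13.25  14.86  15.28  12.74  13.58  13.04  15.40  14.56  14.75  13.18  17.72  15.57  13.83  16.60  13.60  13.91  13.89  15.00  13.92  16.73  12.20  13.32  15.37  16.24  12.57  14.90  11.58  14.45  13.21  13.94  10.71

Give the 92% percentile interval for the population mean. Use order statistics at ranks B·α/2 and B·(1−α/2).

(11.58, 16.73)

Sorted replicates: 10.71, 11.58, 11.97, 12.20, 12.25, 12.57, 12.74, 13.04, 13.18, 13.21, 13.25, 13.32, 13.52, 13.54, 13.58, 13.60, 13.78, 13.83, 13.89, 13.90, 13.91, 13.92, 13.94, 13.96, 14.02, 14.03, 14.32, 14.45, 14.50, 14.56, 14.74, 14.75, 14.86, 14.90, 14.91, 15.00, 15.21, 15.26, 15.28, 15.33, 15.37, 15.40, 15.55, 15.57, 16.24, 16.32, 16.60, 16.73, 17.09, 17.72
α = 0.08; lower rank = 50 × 0.040 = 2; upper rank = 50 × 0.960 = 48.
The 2nd smallest replicate is 11.58; the 48th is 16.73.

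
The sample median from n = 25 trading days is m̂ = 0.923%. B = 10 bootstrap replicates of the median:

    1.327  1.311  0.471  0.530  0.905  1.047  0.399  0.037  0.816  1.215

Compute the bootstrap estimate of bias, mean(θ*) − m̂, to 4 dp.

bias = −0.1172

mean(θ*) = (1.327 + 1.311 + 0.471 + 0.530 + 0.905 + 1.047 + 0.399 + 0.037 + 0.816 + 1.215) / 10 = 0.80580
bias = 0.80580 − 0.923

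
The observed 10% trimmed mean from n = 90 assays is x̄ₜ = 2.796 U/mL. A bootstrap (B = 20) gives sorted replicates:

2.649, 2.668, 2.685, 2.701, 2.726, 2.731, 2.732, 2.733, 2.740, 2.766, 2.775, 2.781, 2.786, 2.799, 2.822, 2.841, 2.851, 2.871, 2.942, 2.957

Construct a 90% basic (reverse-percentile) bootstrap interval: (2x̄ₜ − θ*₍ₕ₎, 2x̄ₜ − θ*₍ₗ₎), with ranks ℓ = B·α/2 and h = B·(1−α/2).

Percentile endpoints at ranks 1 and 19: θ*₍1₎ = 2.649, θ*₍19₎ = 2.942.
Basic interval reflects these around x̄ₜ:
  lower = 2 × 2.796 − 2.942 = 2.650
  upper = 2 × 2.796 − 2.649 = 2.943

(2.650, 2.943)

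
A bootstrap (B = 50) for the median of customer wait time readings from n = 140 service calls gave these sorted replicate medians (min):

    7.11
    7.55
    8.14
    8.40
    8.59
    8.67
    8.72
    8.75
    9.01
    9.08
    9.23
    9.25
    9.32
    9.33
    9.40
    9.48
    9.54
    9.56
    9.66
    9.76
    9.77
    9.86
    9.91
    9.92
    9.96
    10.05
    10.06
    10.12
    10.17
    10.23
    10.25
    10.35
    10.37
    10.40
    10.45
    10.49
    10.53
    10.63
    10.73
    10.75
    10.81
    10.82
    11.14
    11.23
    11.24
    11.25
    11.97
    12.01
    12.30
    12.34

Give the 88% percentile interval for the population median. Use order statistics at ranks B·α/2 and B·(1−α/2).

(8.14, 11.97)

α = 0.12; lower rank = 50 × 0.060 = 3; upper rank = 50 × 0.940 = 47.
The 3rd smallest replicate is 8.14; the 47th is 11.97.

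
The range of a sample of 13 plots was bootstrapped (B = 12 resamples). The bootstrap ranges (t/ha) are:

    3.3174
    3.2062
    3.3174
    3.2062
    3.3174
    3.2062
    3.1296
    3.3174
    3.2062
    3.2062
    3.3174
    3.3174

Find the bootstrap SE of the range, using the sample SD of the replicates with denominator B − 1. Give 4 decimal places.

Bootstrap SE is the standard deviation of the 12 replicate ranges.
Mean of replicates: (3.3174 + 3.2062 + 3.3174 + 3.2062 + 3.3174 + 3.2062 + 3.1296 + 3.3174 + 3.2062 + 3.2062 + 3.3174 + 3.3174) / 12 = 39.06500 / 12 = 3.25542
Sum of squared deviations: (+0.06198)² + (−0.04922)² + (+0.06198)² + (−0.04922)² + (+0.06198)² + (−0.04922)² + (−0.12582)² + (+0.06198)² + (−0.04922)² + (−0.04922)² + (+0.06198)² + (+0.06198)² = 0.05099
Variance = 0.05099 / 11 = 0.00464
SE* = √0.00464

SE* = 0.0681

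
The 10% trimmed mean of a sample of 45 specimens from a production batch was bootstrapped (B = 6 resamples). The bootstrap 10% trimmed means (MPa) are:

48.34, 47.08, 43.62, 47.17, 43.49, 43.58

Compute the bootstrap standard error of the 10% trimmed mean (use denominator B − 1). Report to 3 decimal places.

Bootstrap SE is the standard deviation of the 6 replicate 10% trimmed means.
Mean of replicates: (48.34 + 47.08 + 43.62 + 47.17 + 43.49 + 43.58) / 6 = 273.2800 / 6 = 45.5467
Sum of squared deviations: (+2.7933)² + (+1.5333)² + (−1.9267)² + (+1.6233)² + (−2.0567)² + (−1.9667)² = 24.5987
Variance = 24.5987 / 5 = 4.9197
SE* = √4.9197

SE* = 2.218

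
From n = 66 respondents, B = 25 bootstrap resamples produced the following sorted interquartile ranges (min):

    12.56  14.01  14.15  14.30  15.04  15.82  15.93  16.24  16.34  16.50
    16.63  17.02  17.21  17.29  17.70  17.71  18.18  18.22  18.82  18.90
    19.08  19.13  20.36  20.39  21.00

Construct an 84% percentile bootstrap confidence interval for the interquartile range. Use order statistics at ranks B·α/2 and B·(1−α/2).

(14.01, 20.36)

α = 0.16; lower rank = 25 × 0.080 = 2; upper rank = 25 × 0.920 = 23.
The 2nd smallest replicate is 14.01; the 23rd is 20.36.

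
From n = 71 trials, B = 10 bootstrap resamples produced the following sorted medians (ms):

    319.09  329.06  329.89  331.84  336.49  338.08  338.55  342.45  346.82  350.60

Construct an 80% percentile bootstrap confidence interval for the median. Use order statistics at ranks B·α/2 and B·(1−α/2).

(319.09, 346.82)

α = 0.20; lower rank = 10 × 0.100 = 1; upper rank = 10 × 0.900 = 9.
The 1st smallest replicate is 319.09; the 9th is 346.82.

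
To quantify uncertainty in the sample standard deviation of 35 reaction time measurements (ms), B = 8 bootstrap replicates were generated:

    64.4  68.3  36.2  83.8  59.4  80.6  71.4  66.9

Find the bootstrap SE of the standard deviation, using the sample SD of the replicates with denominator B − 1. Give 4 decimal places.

SE* = 14.6302

Bootstrap SE is the standard deviation of the 8 replicate standard deviations.
Mean of replicates: (64.4 + 68.3 + 36.2 + 83.8 + 59.4 + 80.6 + 71.4 + 66.9) / 8 = 531.00000 / 8 = 66.37500
Sum of squared deviations: (−1.97500)² + (+1.92500)² + (−30.17500)² + (+17.42500)² + (−6.97500)² + (+14.22500)² + (+5.02500)² + (+0.52500)² = 1498.29500
Variance = 1498.29500 / 7 = 214.04214
SE* = √214.04214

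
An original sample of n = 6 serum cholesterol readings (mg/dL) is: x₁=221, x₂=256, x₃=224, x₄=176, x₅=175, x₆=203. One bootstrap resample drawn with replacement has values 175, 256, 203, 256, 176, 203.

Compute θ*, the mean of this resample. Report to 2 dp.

θ* = 211.50

Mean = (175 + 256 + 203 + 256 + 176 + 203) / 6 = 1269.0 / 6 = 211.50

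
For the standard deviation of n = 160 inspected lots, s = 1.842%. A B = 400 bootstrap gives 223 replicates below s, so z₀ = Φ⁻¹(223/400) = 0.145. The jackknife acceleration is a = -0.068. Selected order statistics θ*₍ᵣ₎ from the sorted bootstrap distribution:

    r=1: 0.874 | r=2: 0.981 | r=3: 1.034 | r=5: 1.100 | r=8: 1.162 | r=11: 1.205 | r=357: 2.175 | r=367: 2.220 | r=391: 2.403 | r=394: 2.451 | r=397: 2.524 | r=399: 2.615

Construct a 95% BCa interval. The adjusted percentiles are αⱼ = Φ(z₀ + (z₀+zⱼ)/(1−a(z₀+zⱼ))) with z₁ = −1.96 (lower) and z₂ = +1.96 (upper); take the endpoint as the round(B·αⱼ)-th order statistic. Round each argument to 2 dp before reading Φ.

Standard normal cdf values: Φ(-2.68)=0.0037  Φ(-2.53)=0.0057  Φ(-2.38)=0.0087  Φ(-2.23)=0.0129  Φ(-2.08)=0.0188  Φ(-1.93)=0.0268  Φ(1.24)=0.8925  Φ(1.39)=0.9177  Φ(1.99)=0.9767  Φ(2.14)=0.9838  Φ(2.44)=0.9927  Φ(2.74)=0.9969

Lower: z₀ + z₁ = 0.145 + (-1.960) = -1.815; 1 − a(z₀+z₁) = 1 − (-0.068)(-1.815) = 0.8766; argument = 0.145 + (-1.815)/0.8766 = -1.9255 → -1.93.
α₁ = Φ(-1.93) = 0.0268; rank = round(400 × 0.0268) = 11; θ*₍11₎ = 1.205.
Upper: z₀ + z₂ = 2.105; 1 − a(z₀+z₂) = 1.1431; argument = 1.9864 → 1.99; α₂ = 0.9767; rank = 391; θ*₍391₎ = 2.403.

(1.205, 2.403)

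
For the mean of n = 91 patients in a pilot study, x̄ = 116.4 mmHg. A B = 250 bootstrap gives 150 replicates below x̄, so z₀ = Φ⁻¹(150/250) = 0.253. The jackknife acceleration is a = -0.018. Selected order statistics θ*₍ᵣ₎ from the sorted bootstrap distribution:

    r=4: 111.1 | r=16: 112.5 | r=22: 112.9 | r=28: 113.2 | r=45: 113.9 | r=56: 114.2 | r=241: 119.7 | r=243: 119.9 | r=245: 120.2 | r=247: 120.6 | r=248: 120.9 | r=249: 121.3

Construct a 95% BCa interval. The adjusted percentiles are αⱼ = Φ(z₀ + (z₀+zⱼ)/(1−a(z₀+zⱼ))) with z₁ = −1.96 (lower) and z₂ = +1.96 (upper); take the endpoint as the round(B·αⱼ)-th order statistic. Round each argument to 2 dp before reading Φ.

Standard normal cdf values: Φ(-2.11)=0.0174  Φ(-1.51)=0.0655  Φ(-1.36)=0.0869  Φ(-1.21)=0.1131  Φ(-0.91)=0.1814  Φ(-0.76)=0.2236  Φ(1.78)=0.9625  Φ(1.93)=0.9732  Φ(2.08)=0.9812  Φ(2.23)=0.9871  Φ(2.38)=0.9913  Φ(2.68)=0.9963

Lower: z₀ + z₁ = 0.253 + (-1.960) = -1.707; 1 − a(z₀+z₁) = 1 − (-0.018)(-1.707) = 0.9693; argument = 0.253 + (-1.707)/0.9693 = -1.5081 → -1.51.
α₁ = Φ(-1.51) = 0.0655; rank = round(250 × 0.0655) = 16; θ*₍16₎ = 112.5.
Upper: z₀ + z₂ = 2.213; 1 − a(z₀+z₂) = 1.0398; argument = 2.3812 → 2.38; α₂ = 0.9913; rank = 248; θ*₍248₎ = 120.9.

(112.5, 120.9)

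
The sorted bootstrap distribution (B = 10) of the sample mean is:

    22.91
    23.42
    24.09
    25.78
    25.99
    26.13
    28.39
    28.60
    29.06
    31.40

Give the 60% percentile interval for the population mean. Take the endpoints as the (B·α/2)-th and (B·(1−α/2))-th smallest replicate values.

(23.42, 28.60)

α = 0.40; lower rank = 10 × 0.200 = 2; upper rank = 10 × 0.800 = 8.
The 2nd smallest replicate is 23.42; the 8th is 28.60.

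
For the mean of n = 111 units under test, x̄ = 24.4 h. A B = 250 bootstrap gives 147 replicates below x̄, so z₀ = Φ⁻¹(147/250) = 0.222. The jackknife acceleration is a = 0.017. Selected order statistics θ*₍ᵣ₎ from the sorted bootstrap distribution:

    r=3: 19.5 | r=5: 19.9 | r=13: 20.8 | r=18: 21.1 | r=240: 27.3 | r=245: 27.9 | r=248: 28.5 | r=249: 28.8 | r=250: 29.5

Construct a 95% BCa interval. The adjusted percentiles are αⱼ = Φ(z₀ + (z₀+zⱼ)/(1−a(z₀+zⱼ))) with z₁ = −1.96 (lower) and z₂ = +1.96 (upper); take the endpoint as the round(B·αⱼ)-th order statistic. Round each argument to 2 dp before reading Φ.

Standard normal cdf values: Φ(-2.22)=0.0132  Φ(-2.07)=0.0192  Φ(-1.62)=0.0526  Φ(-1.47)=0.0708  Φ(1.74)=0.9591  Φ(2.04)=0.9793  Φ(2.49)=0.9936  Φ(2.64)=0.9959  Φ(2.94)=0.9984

Lower: z₀ + z₁ = 0.222 + (-1.960) = -1.738; 1 − a(z₀+z₁) = 1 − (0.017)(-1.738) = 1.0295; argument = 0.222 + (-1.738)/1.0295 = -1.4661 → -1.47.
α₁ = Φ(-1.47) = 0.0708; rank = round(250 × 0.0708) = 18; θ*₍18₎ = 21.1.
Upper: z₀ + z₂ = 2.182; 1 − a(z₀+z₂) = 0.9629; argument = 2.4881 → 2.49; α₂ = 0.9936; rank = 248; θ*₍248₎ = 28.5.

(21.1, 28.5)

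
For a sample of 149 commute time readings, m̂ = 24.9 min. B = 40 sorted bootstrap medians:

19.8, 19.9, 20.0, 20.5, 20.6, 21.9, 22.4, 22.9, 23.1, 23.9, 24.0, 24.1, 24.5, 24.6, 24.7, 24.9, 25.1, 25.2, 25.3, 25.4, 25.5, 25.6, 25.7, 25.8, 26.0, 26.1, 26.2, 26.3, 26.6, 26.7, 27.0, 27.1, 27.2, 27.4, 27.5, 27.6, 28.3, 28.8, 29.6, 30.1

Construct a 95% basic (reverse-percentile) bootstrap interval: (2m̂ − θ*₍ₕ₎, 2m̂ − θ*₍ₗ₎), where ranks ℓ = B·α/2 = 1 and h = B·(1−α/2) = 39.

Percentile endpoints at ranks 1 and 39: θ*₍1₎ = 19.8, θ*₍39₎ = 29.6.
Basic interval reflects these around m̂:
  lower = 2 × 24.9 − 29.6 = 20.2
  upper = 2 × 24.9 − 19.8 = 30.0

(20.2, 30.0)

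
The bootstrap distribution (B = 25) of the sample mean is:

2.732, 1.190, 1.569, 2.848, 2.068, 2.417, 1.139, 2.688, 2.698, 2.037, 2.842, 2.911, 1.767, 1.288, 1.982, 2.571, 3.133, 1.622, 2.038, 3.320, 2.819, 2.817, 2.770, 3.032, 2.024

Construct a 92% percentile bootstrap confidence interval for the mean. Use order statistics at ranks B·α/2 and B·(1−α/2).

(1.139, 3.133)

Sorted replicates: 1.139, 1.190, 1.288, 1.569, 1.622, 1.767, 1.982, 2.024, 2.037, 2.038, 2.068, 2.417, 2.571, 2.688, 2.698, 2.732, 2.770, 2.817, 2.819, 2.842, 2.848, 2.911, 3.032, 3.133, 3.320
α = 0.08; lower rank = 25 × 0.040 = 1; upper rank = 25 × 0.960 = 24.
The 1st smallest replicate is 1.139; the 24th is 3.133.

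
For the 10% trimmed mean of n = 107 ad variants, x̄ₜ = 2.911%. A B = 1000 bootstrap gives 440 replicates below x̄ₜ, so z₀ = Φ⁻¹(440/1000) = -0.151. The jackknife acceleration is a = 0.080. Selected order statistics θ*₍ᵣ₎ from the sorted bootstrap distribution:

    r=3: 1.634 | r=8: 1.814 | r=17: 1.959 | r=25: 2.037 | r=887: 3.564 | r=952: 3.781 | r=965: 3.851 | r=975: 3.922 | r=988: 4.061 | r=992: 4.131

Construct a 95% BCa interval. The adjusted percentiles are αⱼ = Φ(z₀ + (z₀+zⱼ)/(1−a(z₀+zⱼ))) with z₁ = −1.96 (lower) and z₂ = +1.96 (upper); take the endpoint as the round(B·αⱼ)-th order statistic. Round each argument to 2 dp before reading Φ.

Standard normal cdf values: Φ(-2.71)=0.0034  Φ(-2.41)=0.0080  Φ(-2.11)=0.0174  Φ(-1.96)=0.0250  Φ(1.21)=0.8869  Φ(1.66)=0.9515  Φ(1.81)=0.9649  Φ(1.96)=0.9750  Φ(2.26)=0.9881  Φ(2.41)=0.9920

Lower: z₀ + z₁ = -0.151 + (-1.960) = -2.111; 1 − a(z₀+z₁) = 1 − (0.080)(-2.111) = 1.1689; argument = -0.151 + (-2.111)/1.1689 = -1.9570 → -1.96.
α₁ = Φ(-1.96) = 0.0250; rank = round(1000 × 0.0250) = 25; θ*₍25₎ = 2.037.
Upper: z₀ + z₂ = 1.809; 1 − a(z₀+z₂) = 0.8553; argument = 1.9641 → 1.96; α₂ = 0.9750; rank = 975; θ*₍975₎ = 3.922.

(2.037, 3.922)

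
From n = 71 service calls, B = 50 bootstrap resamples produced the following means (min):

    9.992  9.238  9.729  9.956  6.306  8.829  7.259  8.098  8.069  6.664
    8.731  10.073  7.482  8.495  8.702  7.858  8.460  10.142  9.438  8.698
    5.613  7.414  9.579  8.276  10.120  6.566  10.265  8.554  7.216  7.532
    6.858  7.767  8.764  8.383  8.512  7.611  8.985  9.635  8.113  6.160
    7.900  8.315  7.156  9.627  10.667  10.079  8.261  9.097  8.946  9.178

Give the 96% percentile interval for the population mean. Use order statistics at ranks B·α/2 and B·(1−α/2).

Sorted replicates: 5.613, 6.160, 6.306, 6.566, 6.664, 6.858, 7.156, 7.216, 7.259, 7.414, 7.482, 7.532, 7.611, 7.767, 7.858, 7.900, 8.069, 8.098, 8.113, 8.261, 8.276, 8.315, 8.383, 8.460, 8.495, 8.512, 8.554, 8.698, 8.702, 8.731, 8.764, 8.829, 8.946, 8.985, 9.097, 9.178, 9.238, 9.438, 9.579, 9.627, 9.635, 9.729, 9.956, 9.992, 10.073, 10.079, 10.120, 10.142, 10.265, 10.667
α = 0.04; lower rank = 50 × 0.020 = 1; upper rank = 50 × 0.980 = 49.
The 1st smallest replicate is 5.613; the 49th is 10.265.

(5.613, 10.265)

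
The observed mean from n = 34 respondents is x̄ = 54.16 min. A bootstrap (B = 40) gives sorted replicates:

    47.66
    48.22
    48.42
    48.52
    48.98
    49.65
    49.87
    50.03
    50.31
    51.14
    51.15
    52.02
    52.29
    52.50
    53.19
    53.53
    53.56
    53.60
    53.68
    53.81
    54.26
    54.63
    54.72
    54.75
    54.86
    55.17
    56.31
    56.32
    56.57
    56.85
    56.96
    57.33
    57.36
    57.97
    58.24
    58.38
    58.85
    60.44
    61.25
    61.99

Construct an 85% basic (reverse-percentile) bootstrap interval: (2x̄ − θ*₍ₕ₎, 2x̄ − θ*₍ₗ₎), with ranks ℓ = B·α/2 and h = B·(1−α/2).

(49.47, 59.90)

Percentile endpoints at ranks 3 and 37: θ*₍3₎ = 48.42, θ*₍37₎ = 58.85.
Basic interval reflects these around x̄:
  lower = 2 × 54.16 − 58.85 = 49.47
  upper = 2 × 54.16 − 48.42 = 59.90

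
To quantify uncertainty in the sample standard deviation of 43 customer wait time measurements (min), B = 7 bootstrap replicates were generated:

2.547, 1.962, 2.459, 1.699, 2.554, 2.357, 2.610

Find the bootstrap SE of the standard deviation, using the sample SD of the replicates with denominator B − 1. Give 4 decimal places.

Bootstrap SE is the standard deviation of the 7 replicate standard deviations.
Mean of replicates: (2.547 + 1.962 + 2.459 + 1.699 + 2.554 + 2.357 + 2.610) / 7 = 16.18800 / 7 = 2.31257
Sum of squared deviations: (+0.23443)² + (−0.35057)² + (+0.14643)² + (−0.61357)² + (+0.24143)² + (+0.04443)² + (+0.29743)² = 0.72449
Variance = 0.72449 / 6 = 0.12075
SE* = √0.12075

SE* = 0.3475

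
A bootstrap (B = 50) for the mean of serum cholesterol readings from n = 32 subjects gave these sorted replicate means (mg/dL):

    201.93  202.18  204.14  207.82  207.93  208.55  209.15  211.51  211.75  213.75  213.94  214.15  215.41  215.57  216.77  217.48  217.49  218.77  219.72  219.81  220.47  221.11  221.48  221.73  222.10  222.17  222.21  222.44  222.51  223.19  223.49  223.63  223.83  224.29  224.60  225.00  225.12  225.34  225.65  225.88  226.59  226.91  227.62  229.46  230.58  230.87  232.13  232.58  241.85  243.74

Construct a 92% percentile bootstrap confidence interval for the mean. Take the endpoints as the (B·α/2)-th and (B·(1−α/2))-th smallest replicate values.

(202.18, 232.58)

α = 0.08; lower rank = 50 × 0.040 = 2; upper rank = 50 × 0.960 = 48.
The 2nd smallest replicate is 202.18; the 48th is 232.58.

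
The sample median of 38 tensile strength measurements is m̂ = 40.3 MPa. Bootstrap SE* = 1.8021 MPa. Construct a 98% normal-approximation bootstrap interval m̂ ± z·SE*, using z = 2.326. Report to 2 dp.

Margin = 2.326 × 1.8021 = 4.192
Interval: 40.3 ± 4.192

(36.11, 44.49)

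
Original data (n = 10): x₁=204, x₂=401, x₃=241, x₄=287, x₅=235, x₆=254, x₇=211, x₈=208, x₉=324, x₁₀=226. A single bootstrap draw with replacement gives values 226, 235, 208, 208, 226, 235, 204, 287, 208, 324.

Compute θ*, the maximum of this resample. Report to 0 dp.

Maximum = 324

θ* = 324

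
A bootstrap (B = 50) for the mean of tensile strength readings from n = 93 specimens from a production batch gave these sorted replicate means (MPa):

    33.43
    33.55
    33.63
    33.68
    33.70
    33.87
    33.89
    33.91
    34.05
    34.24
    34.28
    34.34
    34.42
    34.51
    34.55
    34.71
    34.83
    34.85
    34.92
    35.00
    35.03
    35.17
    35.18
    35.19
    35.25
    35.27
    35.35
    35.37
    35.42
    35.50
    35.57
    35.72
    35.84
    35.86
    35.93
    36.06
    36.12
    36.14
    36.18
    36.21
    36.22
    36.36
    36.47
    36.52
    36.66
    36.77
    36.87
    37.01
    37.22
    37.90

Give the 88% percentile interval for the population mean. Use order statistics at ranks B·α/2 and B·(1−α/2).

(33.63, 36.87)

α = 0.12; lower rank = 50 × 0.060 = 3; upper rank = 50 × 0.940 = 47.
The 3rd smallest replicate is 33.63; the 47th is 36.87.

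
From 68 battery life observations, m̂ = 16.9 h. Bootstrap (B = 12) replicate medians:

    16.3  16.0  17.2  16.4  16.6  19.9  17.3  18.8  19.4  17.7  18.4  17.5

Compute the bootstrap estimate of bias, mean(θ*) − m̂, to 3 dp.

mean(θ*) = (16.3 + 16.0 + 17.2 + 16.4 + 16.6 + 19.9 + 17.3 + 18.8 + 19.4 + 17.7 + 18.4 + 17.5) / 12 = 17.6250
bias = 17.6250 − 16.9

bias = +0.725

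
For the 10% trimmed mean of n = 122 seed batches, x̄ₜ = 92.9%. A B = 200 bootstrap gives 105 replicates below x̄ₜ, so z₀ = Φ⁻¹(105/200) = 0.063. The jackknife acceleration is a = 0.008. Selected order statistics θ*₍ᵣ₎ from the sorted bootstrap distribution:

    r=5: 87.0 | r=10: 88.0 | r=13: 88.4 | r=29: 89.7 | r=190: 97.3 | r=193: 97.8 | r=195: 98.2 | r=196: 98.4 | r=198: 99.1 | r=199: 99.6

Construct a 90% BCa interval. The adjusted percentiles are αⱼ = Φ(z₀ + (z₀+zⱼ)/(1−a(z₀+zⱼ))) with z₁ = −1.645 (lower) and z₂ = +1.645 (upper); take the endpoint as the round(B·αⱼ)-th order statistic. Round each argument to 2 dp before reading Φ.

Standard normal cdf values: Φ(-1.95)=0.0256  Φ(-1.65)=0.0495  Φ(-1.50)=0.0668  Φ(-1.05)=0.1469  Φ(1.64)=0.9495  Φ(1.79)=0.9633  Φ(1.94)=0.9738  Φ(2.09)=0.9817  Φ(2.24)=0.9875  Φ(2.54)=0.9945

(88.4, 97.8)

Lower: z₀ + z₁ = 0.063 + (-1.645) = -1.582; 1 − a(z₀+z₁) = 1 − (0.008)(-1.582) = 1.0127; argument = 0.063 + (-1.582)/1.0127 = -1.4992 → -1.50.
α₁ = Φ(-1.50) = 0.0668; rank = round(200 × 0.0668) = 13; θ*₍13₎ = 88.4.
Upper: z₀ + z₂ = 1.708; 1 − a(z₀+z₂) = 0.9863; argument = 1.7947 → 1.79; α₂ = 0.9633; rank = 193; θ*₍193₎ = 97.8.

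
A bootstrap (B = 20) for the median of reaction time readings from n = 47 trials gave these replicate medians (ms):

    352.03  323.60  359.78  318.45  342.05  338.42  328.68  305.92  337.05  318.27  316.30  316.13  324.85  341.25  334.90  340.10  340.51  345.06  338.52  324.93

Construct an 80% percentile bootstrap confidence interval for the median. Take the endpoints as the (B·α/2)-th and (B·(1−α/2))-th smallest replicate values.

(316.13, 345.06)

Sorted replicates: 305.92, 316.13, 316.30, 318.27, 318.45, 323.60, 324.85, 324.93, 328.68, 334.90, 337.05, 338.42, 338.52, 340.10, 340.51, 341.25, 342.05, 345.06, 352.03, 359.78
α = 0.20; lower rank = 20 × 0.100 = 2; upper rank = 20 × 0.900 = 18.
The 2nd smallest replicate is 316.13; the 18th is 345.06.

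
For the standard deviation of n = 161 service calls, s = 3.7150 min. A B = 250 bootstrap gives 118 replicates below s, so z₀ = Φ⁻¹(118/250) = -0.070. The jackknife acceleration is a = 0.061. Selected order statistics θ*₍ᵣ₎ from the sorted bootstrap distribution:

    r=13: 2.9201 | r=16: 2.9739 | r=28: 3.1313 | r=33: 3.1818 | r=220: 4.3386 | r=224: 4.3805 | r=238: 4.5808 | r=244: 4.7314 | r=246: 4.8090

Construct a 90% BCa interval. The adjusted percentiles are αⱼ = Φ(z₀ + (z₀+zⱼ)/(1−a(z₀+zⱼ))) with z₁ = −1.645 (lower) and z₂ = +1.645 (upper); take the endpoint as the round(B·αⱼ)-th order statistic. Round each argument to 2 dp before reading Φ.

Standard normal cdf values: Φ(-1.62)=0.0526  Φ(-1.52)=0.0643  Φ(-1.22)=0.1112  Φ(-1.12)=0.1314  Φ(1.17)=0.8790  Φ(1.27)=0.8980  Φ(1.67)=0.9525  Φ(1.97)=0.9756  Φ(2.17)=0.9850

(2.9201, 4.5808)

Lower: z₀ + z₁ = -0.070 + (-1.645) = -1.715; 1 − a(z₀+z₁) = 1 − (0.061)(-1.715) = 1.1046; argument = -0.070 + (-1.715)/1.1046 = -1.6226 → -1.62.
α₁ = Φ(-1.62) = 0.0526; rank = round(250 × 0.0526) = 13; θ*₍13₎ = 2.9201.
Upper: z₀ + z₂ = 1.575; 1 − a(z₀+z₂) = 0.9039; argument = 1.6724 → 1.67; α₂ = 0.9525; rank = 238; θ*₍238₎ = 4.5808.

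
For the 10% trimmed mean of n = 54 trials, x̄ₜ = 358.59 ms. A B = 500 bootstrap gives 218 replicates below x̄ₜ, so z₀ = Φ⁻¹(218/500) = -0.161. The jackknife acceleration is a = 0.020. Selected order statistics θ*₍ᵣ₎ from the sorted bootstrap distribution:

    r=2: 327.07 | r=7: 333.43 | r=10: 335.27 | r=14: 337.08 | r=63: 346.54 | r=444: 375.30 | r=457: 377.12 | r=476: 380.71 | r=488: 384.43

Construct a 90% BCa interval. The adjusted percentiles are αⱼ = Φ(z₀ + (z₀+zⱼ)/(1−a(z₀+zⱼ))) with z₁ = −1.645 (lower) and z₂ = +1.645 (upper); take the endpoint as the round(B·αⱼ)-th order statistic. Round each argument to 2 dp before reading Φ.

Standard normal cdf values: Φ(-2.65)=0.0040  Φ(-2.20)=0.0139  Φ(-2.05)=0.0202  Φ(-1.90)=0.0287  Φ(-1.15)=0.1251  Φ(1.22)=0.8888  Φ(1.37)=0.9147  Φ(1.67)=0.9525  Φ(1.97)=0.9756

Lower: z₀ + z₁ = -0.161 + (-1.645) = -1.806; 1 − a(z₀+z₁) = 1 − (0.020)(-1.806) = 1.0361; argument = -0.161 + (-1.806)/1.0361 = -1.9040 → -1.90.
α₁ = Φ(-1.90) = 0.0287; rank = round(500 × 0.0287) = 14; θ*₍14₎ = 337.08.
Upper: z₀ + z₂ = 1.484; 1 − a(z₀+z₂) = 0.9703; argument = 1.3684 → 1.37; α₂ = 0.9147; rank = 457; θ*₍457₎ = 377.12.

(337.08, 377.12)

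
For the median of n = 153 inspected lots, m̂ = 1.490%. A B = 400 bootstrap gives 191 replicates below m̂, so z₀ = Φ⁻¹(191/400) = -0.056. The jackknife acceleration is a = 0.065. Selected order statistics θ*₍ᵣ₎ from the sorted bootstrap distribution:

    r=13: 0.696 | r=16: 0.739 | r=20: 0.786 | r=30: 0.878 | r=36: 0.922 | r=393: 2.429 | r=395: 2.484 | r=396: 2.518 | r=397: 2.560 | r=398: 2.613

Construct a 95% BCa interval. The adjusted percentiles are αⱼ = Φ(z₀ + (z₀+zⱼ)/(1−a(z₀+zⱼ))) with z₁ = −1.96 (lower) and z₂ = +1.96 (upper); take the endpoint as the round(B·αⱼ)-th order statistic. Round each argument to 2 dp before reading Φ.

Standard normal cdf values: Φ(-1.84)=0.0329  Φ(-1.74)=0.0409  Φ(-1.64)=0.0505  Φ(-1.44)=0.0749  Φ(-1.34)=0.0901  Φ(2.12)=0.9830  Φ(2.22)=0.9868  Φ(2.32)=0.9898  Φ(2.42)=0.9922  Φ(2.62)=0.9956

(0.696, 2.429)

Lower: z₀ + z₁ = -0.056 + (-1.960) = -2.016; 1 − a(z₀+z₁) = 1 − (0.065)(-2.016) = 1.1310; argument = -0.056 + (-2.016)/1.1310 = -1.8384 → -1.84.
α₁ = Φ(-1.84) = 0.0329; rank = round(400 × 0.0329) = 13; θ*₍13₎ = 0.696.
Upper: z₀ + z₂ = 1.904; 1 − a(z₀+z₂) = 0.8762; argument = 2.1169 → 2.12; α₂ = 0.9830; rank = 393; θ*₍393₎ = 2.429.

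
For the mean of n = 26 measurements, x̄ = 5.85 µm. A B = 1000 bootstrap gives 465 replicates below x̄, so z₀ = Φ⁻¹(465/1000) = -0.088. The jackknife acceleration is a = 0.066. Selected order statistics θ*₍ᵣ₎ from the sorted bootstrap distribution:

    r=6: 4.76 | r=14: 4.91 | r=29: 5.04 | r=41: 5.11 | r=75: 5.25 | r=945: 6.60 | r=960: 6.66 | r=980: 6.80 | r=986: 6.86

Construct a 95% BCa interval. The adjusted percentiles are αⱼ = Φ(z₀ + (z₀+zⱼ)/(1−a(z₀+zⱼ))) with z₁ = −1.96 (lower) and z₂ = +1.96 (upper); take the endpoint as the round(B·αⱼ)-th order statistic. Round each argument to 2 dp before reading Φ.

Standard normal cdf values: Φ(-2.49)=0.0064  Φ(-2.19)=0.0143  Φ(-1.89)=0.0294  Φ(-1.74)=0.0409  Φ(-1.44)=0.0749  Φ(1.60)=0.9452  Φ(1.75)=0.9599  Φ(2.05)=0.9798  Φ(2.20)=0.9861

(5.04, 6.80)

Lower: z₀ + z₁ = -0.088 + (-1.960) = -2.048; 1 − a(z₀+z₁) = 1 − (0.066)(-2.048) = 1.1352; argument = -0.088 + (-2.048)/1.1352 = -1.8921 → -1.89.
α₁ = Φ(-1.89) = 0.0294; rank = round(1000 × 0.0294) = 29; θ*₍29₎ = 5.04.
Upper: z₀ + z₂ = 1.872; 1 − a(z₀+z₂) = 0.8764; argument = 2.0479 → 2.05; α₂ = 0.9798; rank = 980; θ*₍980₎ = 6.80.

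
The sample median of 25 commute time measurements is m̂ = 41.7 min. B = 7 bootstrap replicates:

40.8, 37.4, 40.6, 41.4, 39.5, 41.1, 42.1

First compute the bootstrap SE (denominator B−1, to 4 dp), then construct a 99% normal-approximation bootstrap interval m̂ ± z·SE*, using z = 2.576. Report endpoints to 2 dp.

(37.71, 45.69)

Mean of replicates = 40.4143; sum of squared deviations = 14.3886; SE* = √(14.3886/6) = 1.5486
Margin = 2.576 × 1.5486 = 3.989
Interval: 41.7 ± 3.989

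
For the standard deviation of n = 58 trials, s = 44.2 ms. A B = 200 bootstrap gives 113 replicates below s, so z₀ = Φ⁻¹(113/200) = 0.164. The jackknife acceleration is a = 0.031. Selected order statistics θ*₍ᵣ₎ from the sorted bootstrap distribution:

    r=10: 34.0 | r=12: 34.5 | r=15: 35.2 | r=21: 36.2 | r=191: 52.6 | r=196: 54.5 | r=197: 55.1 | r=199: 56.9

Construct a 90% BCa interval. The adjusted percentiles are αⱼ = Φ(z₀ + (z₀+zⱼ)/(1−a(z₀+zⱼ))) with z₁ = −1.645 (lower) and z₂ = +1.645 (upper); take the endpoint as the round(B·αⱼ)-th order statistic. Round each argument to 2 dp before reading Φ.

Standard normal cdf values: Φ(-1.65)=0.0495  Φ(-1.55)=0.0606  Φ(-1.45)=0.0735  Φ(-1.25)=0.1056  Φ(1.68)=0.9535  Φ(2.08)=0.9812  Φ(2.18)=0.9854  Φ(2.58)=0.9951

(36.2, 54.5)

Lower: z₀ + z₁ = 0.164 + (-1.645) = -1.481; 1 − a(z₀+z₁) = 1 − (0.031)(-1.481) = 1.0459; argument = 0.164 + (-1.481)/1.0459 = -1.2520 → -1.25.
α₁ = Φ(-1.25) = 0.1056; rank = round(200 × 0.1056) = 21; θ*₍21₎ = 36.2.
Upper: z₀ + z₂ = 1.809; 1 − a(z₀+z₂) = 0.9439; argument = 2.0805 → 2.08; α₂ = 0.9812; rank = 196; θ*₍196₎ = 54.5.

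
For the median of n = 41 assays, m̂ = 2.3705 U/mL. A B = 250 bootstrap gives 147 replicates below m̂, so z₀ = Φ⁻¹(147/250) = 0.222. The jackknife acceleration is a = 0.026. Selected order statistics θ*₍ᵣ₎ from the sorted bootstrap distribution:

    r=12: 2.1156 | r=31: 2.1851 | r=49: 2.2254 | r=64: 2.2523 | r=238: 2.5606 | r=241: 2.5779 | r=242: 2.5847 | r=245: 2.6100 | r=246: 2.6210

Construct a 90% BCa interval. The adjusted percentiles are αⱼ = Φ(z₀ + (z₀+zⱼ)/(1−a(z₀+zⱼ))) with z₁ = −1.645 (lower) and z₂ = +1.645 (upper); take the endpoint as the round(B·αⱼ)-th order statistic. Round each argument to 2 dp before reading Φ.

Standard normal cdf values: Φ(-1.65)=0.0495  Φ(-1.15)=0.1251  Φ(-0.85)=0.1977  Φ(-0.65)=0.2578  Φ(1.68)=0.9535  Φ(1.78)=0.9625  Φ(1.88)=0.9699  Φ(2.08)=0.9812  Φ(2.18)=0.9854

Lower: z₀ + z₁ = 0.222 + (-1.645) = -1.423; 1 − a(z₀+z₁) = 1 − (0.026)(-1.423) = 1.0370; argument = 0.222 + (-1.423)/1.0370 = -1.1502 → -1.15.
α₁ = Φ(-1.15) = 0.1251; rank = round(250 × 0.1251) = 31; θ*₍31₎ = 2.1851.
Upper: z₀ + z₂ = 1.867; 1 − a(z₀+z₂) = 0.9515; argument = 2.1843 → 2.18; α₂ = 0.9854; rank = 246; θ*₍246₎ = 2.6210.

(2.1851, 2.6210)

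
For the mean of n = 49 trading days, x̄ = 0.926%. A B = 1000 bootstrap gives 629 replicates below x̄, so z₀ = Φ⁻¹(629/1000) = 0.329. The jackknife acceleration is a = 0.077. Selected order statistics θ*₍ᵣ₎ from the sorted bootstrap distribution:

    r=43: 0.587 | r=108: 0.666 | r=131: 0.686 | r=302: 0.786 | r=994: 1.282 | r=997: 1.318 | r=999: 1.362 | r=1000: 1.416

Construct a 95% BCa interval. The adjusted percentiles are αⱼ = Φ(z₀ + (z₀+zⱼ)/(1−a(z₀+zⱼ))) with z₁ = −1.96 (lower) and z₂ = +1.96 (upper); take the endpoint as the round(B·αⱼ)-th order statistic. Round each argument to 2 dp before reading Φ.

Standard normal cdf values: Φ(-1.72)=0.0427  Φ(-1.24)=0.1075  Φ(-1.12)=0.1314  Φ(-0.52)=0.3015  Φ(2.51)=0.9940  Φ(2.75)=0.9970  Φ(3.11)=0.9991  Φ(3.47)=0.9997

(0.686, 1.362)

Lower: z₀ + z₁ = 0.329 + (-1.960) = -1.631; 1 − a(z₀+z₁) = 1 − (0.077)(-1.631) = 1.1256; argument = 0.329 + (-1.631)/1.1256 = -1.1200 → -1.12.
α₁ = Φ(-1.12) = 0.1314; rank = round(1000 × 0.1314) = 131; θ*₍131₎ = 0.686.
Upper: z₀ + z₂ = 2.289; 1 − a(z₀+z₂) = 0.8237; argument = 3.1078 → 3.11; α₂ = 0.9991; rank = 999; θ*₍999₎ = 1.362.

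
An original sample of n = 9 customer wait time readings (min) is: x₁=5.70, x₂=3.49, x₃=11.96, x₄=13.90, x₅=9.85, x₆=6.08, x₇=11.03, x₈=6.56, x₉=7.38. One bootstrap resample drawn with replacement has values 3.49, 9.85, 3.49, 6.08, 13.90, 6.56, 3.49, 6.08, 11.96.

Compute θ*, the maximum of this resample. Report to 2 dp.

Maximum = 13.90

θ* = 13.90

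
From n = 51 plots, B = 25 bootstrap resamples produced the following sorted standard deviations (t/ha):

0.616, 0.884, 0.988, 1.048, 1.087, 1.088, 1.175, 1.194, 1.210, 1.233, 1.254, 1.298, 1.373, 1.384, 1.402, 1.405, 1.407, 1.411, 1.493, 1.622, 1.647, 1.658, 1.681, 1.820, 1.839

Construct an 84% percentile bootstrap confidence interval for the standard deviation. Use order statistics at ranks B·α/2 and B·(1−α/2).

α = 0.16; lower rank = 25 × 0.080 = 2; upper rank = 25 × 0.920 = 23.
The 2nd smallest replicate is 0.884; the 23rd is 1.681.

(0.884, 1.681)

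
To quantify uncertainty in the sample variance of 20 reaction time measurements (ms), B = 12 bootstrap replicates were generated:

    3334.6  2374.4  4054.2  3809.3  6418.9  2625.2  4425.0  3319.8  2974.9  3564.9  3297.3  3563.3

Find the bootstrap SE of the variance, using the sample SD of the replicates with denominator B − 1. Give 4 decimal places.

Bootstrap SE is the standard deviation of the 12 replicate variances.
Mean of replicates: (3334.6 + 2374.4 + 4054.2 + 3809.3 + 6418.9 + 2625.2 + 4425.0 + 3319.8 + 2974.9 + 3564.9 + 3297.3 + 3563.3) / 12 = 43761.80000 / 12 = 3646.81667
Sum of squared deviations: (−312.21667)² + (−1272.41667)² + (+407.38333)² + (+162.48333)² + (+2772.08333)² + (−1021.61667)² + (+778.18333)² + (−327.01667)² + (−671.91667)² + (−81.91667)² + (−349.51667)² + (−83.51667)² = 11936860.53667
Variance = 11936860.53667 / 11 = 1085169.13970
SE* = √1085169.13970

SE* = 1041.7145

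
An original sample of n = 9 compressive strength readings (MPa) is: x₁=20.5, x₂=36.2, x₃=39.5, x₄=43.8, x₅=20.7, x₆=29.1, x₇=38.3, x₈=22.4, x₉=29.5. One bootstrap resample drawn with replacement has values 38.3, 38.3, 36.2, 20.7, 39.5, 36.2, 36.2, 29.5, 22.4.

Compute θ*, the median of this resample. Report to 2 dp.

Sorted: 20.7, 22.4, 29.5, 36.2, 36.2, 36.2, 38.3, 38.3, 39.5
Median = middle value = 36.20

θ* = 36.20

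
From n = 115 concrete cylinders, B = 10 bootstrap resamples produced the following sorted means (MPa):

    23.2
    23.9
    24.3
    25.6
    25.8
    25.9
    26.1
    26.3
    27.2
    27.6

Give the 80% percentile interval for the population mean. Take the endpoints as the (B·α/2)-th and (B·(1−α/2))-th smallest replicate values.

(23.2, 27.2)

α = 0.20; lower rank = 10 × 0.100 = 1; upper rank = 10 × 0.900 = 9.
The 1st smallest replicate is 23.2; the 9th is 27.2.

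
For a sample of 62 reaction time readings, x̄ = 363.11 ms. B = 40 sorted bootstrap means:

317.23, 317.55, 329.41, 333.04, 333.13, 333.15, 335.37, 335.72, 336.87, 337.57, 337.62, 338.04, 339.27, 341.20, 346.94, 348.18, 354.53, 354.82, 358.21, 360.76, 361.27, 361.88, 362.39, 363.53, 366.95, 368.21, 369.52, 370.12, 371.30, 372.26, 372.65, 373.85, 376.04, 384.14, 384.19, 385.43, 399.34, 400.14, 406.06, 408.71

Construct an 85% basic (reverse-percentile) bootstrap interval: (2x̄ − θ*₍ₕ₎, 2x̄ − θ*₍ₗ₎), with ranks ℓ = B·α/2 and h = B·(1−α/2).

Percentile endpoints at ranks 3 and 37: θ*₍3₎ = 329.41, θ*₍37₎ = 399.34.
Basic interval reflects these around x̄:
  lower = 2 × 363.11 − 399.34 = 326.88
  upper = 2 × 363.11 − 329.41 = 396.81

(326.88, 396.81)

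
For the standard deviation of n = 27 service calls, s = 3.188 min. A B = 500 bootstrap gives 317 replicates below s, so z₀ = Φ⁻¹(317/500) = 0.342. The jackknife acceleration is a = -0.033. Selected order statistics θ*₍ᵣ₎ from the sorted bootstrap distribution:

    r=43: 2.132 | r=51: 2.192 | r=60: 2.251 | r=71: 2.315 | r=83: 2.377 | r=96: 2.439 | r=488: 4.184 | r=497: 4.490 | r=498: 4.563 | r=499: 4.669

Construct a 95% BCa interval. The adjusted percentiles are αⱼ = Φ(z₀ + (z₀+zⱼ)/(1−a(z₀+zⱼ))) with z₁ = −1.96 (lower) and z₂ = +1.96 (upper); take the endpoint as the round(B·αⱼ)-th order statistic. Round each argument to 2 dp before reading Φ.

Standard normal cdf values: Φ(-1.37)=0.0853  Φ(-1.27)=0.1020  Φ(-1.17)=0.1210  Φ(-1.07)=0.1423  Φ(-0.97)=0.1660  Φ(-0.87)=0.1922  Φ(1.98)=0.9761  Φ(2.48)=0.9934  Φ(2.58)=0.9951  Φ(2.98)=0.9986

Lower: z₀ + z₁ = 0.342 + (-1.960) = -1.618; 1 − a(z₀+z₁) = 1 − (-0.033)(-1.618) = 0.9466; argument = 0.342 + (-1.618)/0.9466 = -1.3673 → -1.37.
α₁ = Φ(-1.37) = 0.0853; rank = round(500 × 0.0853) = 43; θ*₍43₎ = 2.132.
Upper: z₀ + z₂ = 2.302; 1 − a(z₀+z₂) = 1.0760; argument = 2.4815 → 2.48; α₂ = 0.9934; rank = 497; θ*₍497₎ = 4.490.

(2.132, 4.490)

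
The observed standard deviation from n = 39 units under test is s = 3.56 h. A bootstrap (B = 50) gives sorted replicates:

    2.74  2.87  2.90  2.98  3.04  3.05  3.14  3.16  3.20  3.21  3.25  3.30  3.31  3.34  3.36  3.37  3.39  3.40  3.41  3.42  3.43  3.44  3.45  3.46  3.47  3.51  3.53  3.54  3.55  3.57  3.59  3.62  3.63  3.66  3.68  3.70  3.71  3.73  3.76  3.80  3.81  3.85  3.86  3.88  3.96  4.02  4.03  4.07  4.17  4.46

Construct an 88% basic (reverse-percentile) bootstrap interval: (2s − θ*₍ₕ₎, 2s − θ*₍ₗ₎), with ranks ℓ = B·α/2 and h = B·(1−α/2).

Percentile endpoints at ranks 3 and 47: θ*₍3₎ = 2.90, θ*₍47₎ = 4.03.
Basic interval reflects these around s:
  lower = 2 × 3.56 − 4.03 = 3.09
  upper = 2 × 3.56 − 2.90 = 4.22

(3.09, 4.22)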